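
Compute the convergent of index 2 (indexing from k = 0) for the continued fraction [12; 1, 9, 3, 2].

129/10

Using pₖ = aₖpₖ₋₁ + pₖ₋₂, qₖ = aₖqₖ₋₁ + qₖ₋₂ (with p₋₁=1, p₋₂=0, q₋₁=0, q₋₂=1):
  k=0: a=12, p=12, q=1
  k=1: a=1, p=13, q=1
  k=2: a=9, p=129, q=10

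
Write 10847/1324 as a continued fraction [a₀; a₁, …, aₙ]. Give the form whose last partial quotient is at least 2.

[8; 5, 5, 4, 1, 9]

10847 = 8×1324 + 255
1324 = 5×255 + 49
255 = 5×49 + 10
49 = 4×10 + 9
10 = 1×9 + 1
9 = 9×1 + 0  (stop)
So 10847/1324 = [8; 5, 5, 4, 1, 9].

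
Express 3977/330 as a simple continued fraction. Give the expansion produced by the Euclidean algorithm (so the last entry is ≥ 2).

[12; 19, 2, 2, 3]

3977 = 12×330 + 17
330 = 19×17 + 7
17 = 2×7 + 3
7 = 2×3 + 1
3 = 3×1 + 0  (stop)
So 3977/330 = [12; 19, 2, 2, 3].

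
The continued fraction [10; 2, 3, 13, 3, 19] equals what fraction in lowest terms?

57647/5527

Fold from the inside: start with 19/1.
  3 + 1/19 = 58/19
  13 + 19/58 = 773/58
  3 + 58/773 = 2377/773
  2 + 773/2377 = 5527/2377
  10 + 2377/5527 = 57647/5527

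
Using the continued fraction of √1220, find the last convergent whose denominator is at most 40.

489/14

√1220 = [34; 1, 12, 1, 68, …] (period length 4).
Convergents:
  p_0/q_0 = 34/1
  p_1/q_1 = 35/1
  p_2/q_2 = 454/13
  p_3/q_3 = 489/14
  p_4/q_4 = 33706/965
q_3 = 14 ≤ 40 < 965 = q_4, so the answer is 489/14.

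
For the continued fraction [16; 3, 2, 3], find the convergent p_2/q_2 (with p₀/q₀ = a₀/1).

114/7

Using pₖ = aₖpₖ₋₁ + pₖ₋₂, qₖ = aₖqₖ₋₁ + qₖ₋₂ (with p₋₁=1, p₋₂=0, q₋₁=0, q₋₂=1):
  k=0: a=16, p=16, q=1
  k=1: a=3, p=49, q=3
  k=2: a=2, p=114, q=7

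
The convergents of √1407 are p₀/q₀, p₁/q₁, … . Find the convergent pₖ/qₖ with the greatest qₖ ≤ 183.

√1407 = [37; 1, 1, 24, 1, 1, 74, …] (period length 6).
Convergents:
  p_0/q_0 = 37/1
  p_1/q_1 = 38/1
  p_2/q_2 = 75/2
  p_3/q_3 = 1838/49
  p_4/q_4 = 1913/51
  p_5/q_5 = 3751/100
  p_6/q_6 = 279487/7451
q_5 = 100 ≤ 183 < 7451 = q_6, so the answer is 3751/100.

3751/100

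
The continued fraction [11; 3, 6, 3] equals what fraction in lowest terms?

Using pₖ = aₖpₖ₋₁ + pₖ₋₂ and qₖ = aₖqₖ₋₁ + qₖ₋₂:
  k=0: a=11, p=11, q=1
  k=1: a=3, p=34, q=3
  k=2: a=6, p=215, q=19
  k=3: a=3, p=679, q=60

679/60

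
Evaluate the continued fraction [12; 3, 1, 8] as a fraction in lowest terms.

429/35

Fold from the inside: start with 8/1.
  1 + 1/8 = 9/8
  3 + 8/9 = 35/9
  12 + 9/35 = 429/35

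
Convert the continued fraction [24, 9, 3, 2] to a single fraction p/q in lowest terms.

1567/65

Fold from the inside: start with 2/1.
  3 + 1/2 = 7/2
  9 + 2/7 = 65/7
  24 + 7/65 = 1567/65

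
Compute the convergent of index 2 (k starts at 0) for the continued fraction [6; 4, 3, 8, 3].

Using pₖ = aₖpₖ₋₁ + pₖ₋₂, qₖ = aₖqₖ₋₁ + qₖ₋₂ (with p₋₁=1, p₋₂=0, q₋₁=0, q₋₂=1):
  k=0: a=6, p=6, q=1
  k=1: a=4, p=25, q=4
  k=2: a=3, p=81, q=13

81/13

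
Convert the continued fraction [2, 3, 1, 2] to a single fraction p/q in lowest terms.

Using pₖ = aₖpₖ₋₁ + pₖ₋₂ and qₖ = aₖqₖ₋₁ + qₖ₋₂:
  k=0: a=2, p=2, q=1
  k=1: a=3, p=7, q=3
  k=2: a=1, p=9, q=4
  k=3: a=2, p=25, q=11

25/11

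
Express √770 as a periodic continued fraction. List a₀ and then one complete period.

[27; 1, 2, 1, 54]

a₀ = ⌊√770⌋ = 27.
With m₀=0, d₀=1 and mₖ₊₁ = dₖaₖ − mₖ, dₖ₊₁ = (n − mₖ₊₁²)/dₖ, aₖ₊₁ = ⌊(a₀+mₖ₊₁)/dₖ₊₁⌋:
  k=1: m=27, d=41, a=1
  k=2: m=14, d=14, a=2
  k=3: m=14, d=41, a=1
  k=4: m=27, d=1, a=54
d=1 and a=2a₀=54 at k=4, so the next step gives (m, d) = (27, 41) again — its k=1 value — and the period has length 4.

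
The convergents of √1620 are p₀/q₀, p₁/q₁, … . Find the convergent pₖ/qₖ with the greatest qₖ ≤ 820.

√1620 = [40; 4, 80, …] (period length 2).
Convergents:
  p_0/q_0 = 40/1
  p_1/q_1 = 161/4
  p_2/q_2 = 12920/321
  p_3/q_3 = 51841/1288
q_2 = 321 ≤ 820 < 1288 = q_3, so the answer is 12920/321.

12920/321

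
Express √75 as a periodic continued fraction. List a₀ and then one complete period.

[8; 1, 1, 1, 16]

a₀ = ⌊√75⌋ = 8.
With m₀=0, d₀=1 and mₖ₊₁ = dₖaₖ − mₖ, dₖ₊₁ = (n − mₖ₊₁²)/dₖ, aₖ₊₁ = ⌊(a₀+mₖ₊₁)/dₖ₊₁⌋:
  k=1: m=8, d=11, a=1
  k=2: m=3, d=6, a=1
  k=3: m=3, d=11, a=1
  k=4: m=8, d=1, a=16
d=1 and a=2a₀=16 at k=4, so the next step gives (m, d) = (8, 11) again — its k=1 value — and the period has length 4.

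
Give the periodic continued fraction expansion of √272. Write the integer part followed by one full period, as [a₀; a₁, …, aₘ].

a₀ = ⌊√272⌋ = 16.
With m₀=0, d₀=1 and mₖ₊₁ = dₖaₖ − mₖ, dₖ₊₁ = (n − mₖ₊₁²)/dₖ, aₖ₊₁ = ⌊(a₀+mₖ₊₁)/dₖ₊₁⌋:
  k=1: m=16, d=16, a=2
  k=2: m=16, d=1, a=32
d=1 and a=2a₀=32 at k=2, so the next step gives (m, d) = (16, 16) again — its k=1 value — and the period has length 2.

[16; 2, 32]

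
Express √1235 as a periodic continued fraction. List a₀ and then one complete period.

a₀ = ⌊√1235⌋ = 35.
With m₀=0, d₀=1 and mₖ₊₁ = dₖaₖ − mₖ, dₖ₊₁ = (n − mₖ₊₁²)/dₖ, aₖ₊₁ = ⌊(a₀+mₖ₊₁)/dₖ₊₁⌋:
  k=1: m=35, d=10, a=7
  k=2: m=35, d=1, a=70
d=1 and a=2a₀=70 at k=2, so the next step gives (m, d) = (35, 10) again — its k=1 value — and the period has length 2.

[35; 7, 70]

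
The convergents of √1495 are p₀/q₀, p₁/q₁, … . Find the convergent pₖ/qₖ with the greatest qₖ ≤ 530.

√1495 = [38; 1, 1, 1, 76, …] (period length 4).
Convergents:
  p_0/q_0 = 38/1
  p_1/q_1 = 39/1
  p_2/q_2 = 77/2
  p_3/q_3 = 116/3
  p_4/q_4 = 8893/230
  p_5/q_5 = 9009/233
  p_6/q_6 = 17902/463
  p_7/q_7 = 26911/696
q_6 = 463 ≤ 530 < 696 = q_7, so the answer is 17902/463.

17902/463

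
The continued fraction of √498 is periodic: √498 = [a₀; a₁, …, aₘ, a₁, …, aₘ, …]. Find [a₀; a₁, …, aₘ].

[22; 3, 6, 22, 6, 3, 44]

a₀ = ⌊√498⌋ = 22.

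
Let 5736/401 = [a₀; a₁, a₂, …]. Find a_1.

3

5736 = 14·401 + 122   →  a_0 = 14
401 = 3·122 + 35   →  a_1 = 3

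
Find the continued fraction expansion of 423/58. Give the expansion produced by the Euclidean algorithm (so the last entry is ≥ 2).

423 = 7·58 + 17
58 = 3·17 + 7
17 = 2·7 + 3
7 = 2·3 + 1
3 = 3·1 + 0  (stop)
So 423/58 = [7; 3, 2, 2, 3].

[7; 3, 2, 2, 3]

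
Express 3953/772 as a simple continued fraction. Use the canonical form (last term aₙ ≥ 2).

[5; 8, 3, 3, 9]

3953 = 5*772 + 93
772 = 8*93 + 28
93 = 3*28 + 9
28 = 3*9 + 1
9 = 9*1 + 0  (stop)
So 3953/772 = [5; 8, 3, 3, 9].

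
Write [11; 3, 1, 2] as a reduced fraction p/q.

Fold from the inside: start with 2/1.
  1 + 1/2 = 3/2
  3 + 2/3 = 11/3
  11 + 3/11 = 124/11

124/11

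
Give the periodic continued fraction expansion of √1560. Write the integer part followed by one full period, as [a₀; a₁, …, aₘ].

a₀ = ⌊√1560⌋ = 39.
With m₀=0, d₀=1 and mₖ₊₁ = dₖaₖ − mₖ, dₖ₊₁ = (n − mₖ₊₁²)/dₖ, aₖ₊₁ = ⌊(a₀+mₖ₊₁)/dₖ₊₁⌋:
  k=1: m=39, d=39, a=2
  k=2: m=39, d=1, a=78
d=1 and a=2a₀=78 at k=2, so the next step gives (m, d) = (39, 39) again — its k=1 value — and the period has length 2.

[39; 2, 78]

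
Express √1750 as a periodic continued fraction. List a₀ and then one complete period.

[41; 1, 4, 1, 82]

a₀ = ⌊√1750⌋ = 41.
With m₀=0, d₀=1 and mₖ₊₁ = dₖaₖ − mₖ, dₖ₊₁ = (n − mₖ₊₁²)/dₖ, aₖ₊₁ = ⌊(a₀+mₖ₊₁)/dₖ₊₁⌋:
  k=1: m=41, d=69, a=1
  k=2: m=28, d=14, a=4
  k=3: m=28, d=69, a=1
  k=4: m=41, d=1, a=82
d=1 and a=2a₀=82 at k=4, so the next step gives (m, d) = (41, 69) again — its k=1 value — and the period has length 4.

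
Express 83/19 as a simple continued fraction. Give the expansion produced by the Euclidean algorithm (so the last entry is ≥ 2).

[4; 2, 1, 2, 2]

83 = 4*19 + 7
19 = 2*7 + 5
7 = 1*5 + 2
5 = 2*2 + 1
2 = 2*1 + 0  (stop)
So 83/19 = [4; 2, 1, 2, 2].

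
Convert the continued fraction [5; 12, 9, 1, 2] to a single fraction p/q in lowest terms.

Fold from the inside: start with 2/1.
  1 + 1/2 = 3/2
  9 + 2/3 = 29/3
  12 + 3/29 = 351/29
  5 + 29/351 = 1784/351

1784/351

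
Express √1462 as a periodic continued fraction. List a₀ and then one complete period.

a₀ = ⌊√1462⌋ = 38.
With m₀=0, d₀=1 and mₖ₊₁ = dₖaₖ − mₖ, dₖ₊₁ = (n − mₖ₊₁²)/dₖ, aₖ₊₁ = ⌊(a₀+mₖ₊₁)/dₖ₊₁⌋:
  k=1: m=38, d=18, a=4
  k=2: m=34, d=17, a=4
  k=3: m=34, d=18, a=4
  k=4: m=38, d=1, a=76
d=1 and a=2a₀=76 at k=4, so the next step gives (m, d) = (38, 18) again — its k=1 value — and the period has length 4.

[38; 4, 4, 4, 76]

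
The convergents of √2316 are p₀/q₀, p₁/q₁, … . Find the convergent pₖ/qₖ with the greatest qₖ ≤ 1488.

√2316 = [48; 8, 96, …] (period length 2).
Convergents:
  p_0/q_0 = 48/1
  p_1/q_1 = 385/8
  p_2/q_2 = 37008/769
  p_3/q_3 = 296449/6160
q_2 = 769 ≤ 1488 < 6160 = q_3, so the answer is 37008/769.

37008/769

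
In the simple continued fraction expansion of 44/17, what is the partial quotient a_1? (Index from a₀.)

1

44 = 2·17 + 10   →  a_0 = 2
17 = 1·10 + 7   →  a_1 = 1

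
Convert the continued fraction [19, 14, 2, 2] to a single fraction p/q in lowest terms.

1373/72

Fold from the inside: start with 2/1.
  2 + 1/2 = 5/2
  14 + 2/5 = 72/5
  19 + 5/72 = 1373/72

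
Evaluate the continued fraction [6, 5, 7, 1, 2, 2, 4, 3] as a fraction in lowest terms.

24501/3955

Using pₖ = aₖpₖ₋₁ + pₖ₋₂ and qₖ = aₖqₖ₋₁ + qₖ₋₂:
  k=0: a=6, p=6, q=1
  k=1: a=5, p=31, q=5
  k=2: a=7, p=223, q=36
  k=3: a=1, p=254, q=41
  k=4: a=2, p=731, q=118
  k=5: a=2, p=1716, q=277
  k=6: a=4, p=7595, q=1226
  k=7: a=3, p=24501, q=3955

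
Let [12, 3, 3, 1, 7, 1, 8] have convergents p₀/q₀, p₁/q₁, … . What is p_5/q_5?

Using pₖ = aₖpₖ₋₁ + pₖ₋₂, qₖ = aₖqₖ₋₁ + qₖ₋₂ (with p₋₁=1, p₋₂=0, q₋₁=0, q₋₂=1):
  k=0: a=12, p=12, q=1
  k=1: a=3, p=37, q=3
  k=2: a=3, p=123, q=10
  k=3: a=1, p=160, q=13
  k=4: a=7, p=1243, q=101
  k=5: a=1, p=1403, q=114

1403/114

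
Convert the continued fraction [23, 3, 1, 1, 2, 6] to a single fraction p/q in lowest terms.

Fold from the inside: start with 6/1.
  2 + 1/6 = 13/6
  1 + 6/13 = 19/13
  1 + 13/19 = 32/19
  3 + 19/32 = 115/32
  23 + 32/115 = 2677/115

2677/115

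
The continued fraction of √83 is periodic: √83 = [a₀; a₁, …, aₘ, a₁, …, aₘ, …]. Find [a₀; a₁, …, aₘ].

a₀ = ⌊√83⌋ = 9.
With m₀=0, d₀=1 and mₖ₊₁ = dₖaₖ − mₖ, dₖ₊₁ = (n − mₖ₊₁²)/dₖ, aₖ₊₁ = ⌊(a₀+mₖ₊₁)/dₖ₊₁⌋:
  k=1: m=9, d=2, a=9
  k=2: m=9, d=1, a=18
d=1 and a=2a₀=18 at k=2, so the next step gives (m, d) = (9, 2) again — its k=1 value — and the period has length 2.

[9; 9, 18]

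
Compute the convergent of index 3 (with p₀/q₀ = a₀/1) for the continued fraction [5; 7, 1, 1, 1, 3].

77/15

Using pₖ = aₖpₖ₋₁ + pₖ₋₂, qₖ = aₖqₖ₋₁ + qₖ₋₂ (with p₋₁=1, p₋₂=0, q₋₁=0, q₋₂=1):
  k=0: a=5, p=5, q=1
  k=1: a=7, p=36, q=7
  k=2: a=1, p=41, q=8
  k=3: a=1, p=77, q=15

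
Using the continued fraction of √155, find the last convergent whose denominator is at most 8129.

55788/4481

√155 = [12; 2, 4, 2, 24, …] (period length 4).
Convergents:
  p_0/q_0 = 12/1
  p_1/q_1 = 25/2
  p_2/q_2 = 112/9
  p_3/q_3 = 249/20
  p_4/q_4 = 6088/489
  p_5/q_5 = 12425/998
  p_6/q_6 = 55788/4481
  p_7/q_7 = 124001/9960
q_6 = 4481 ≤ 8129 < 9960 = q_7, so the answer is 55788/4481.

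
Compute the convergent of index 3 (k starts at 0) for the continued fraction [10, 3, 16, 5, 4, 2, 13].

Using pₖ = aₖpₖ₋₁ + pₖ₋₂, qₖ = aₖqₖ₋₁ + qₖ₋₂ (with p₋₁=1, p₋₂=0, q₋₁=0, q₋₂=1):
  k=0: a=10, p=10, q=1
  k=1: a=3, p=31, q=3
  k=2: a=16, p=506, q=49
  k=3: a=5, p=2561, q=248

2561/248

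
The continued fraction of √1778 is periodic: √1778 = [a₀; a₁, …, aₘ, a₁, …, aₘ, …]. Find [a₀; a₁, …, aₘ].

[42; 6, 84]

a₀ = ⌊√1778⌋ = 42.
With m₀=0, d₀=1 and mₖ₊₁ = dₖaₖ − mₖ, dₖ₊₁ = (n − mₖ₊₁²)/dₖ, aₖ₊₁ = ⌊(a₀+mₖ₊₁)/dₖ₊₁⌋:
  k=1: m=42, d=14, a=6
  k=2: m=42, d=1, a=84
d=1 and a=2a₀=84 at k=2, so the next step gives (m, d) = (42, 14) again — its k=1 value — and the period has length 2.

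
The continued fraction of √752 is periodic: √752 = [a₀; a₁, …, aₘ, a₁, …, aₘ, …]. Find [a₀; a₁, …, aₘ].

[27; 2, 2, 1, 2, 1, 2, 2, 54]

a₀ = ⌊√752⌋ = 27.
With m₀=0, d₀=1 and mₖ₊₁ = dₖaₖ − mₖ, dₖ₊₁ = (n − mₖ₊₁²)/dₖ, aₖ₊₁ = ⌊(a₀+mₖ₊₁)/dₖ₊₁⌋:
  k=1: m=27, d=23, a=2
  k=2: m=19, d=17, a=2
  k=3: m=15, d=31, a=1
  k=4: m=16, d=16, a=2
  k=5: m=16, d=31, a=1
  k=6: m=15, d=17, a=2
  k=7: m=19, d=23, a=2
  k=8: m=27, d=1, a=54
d=1 and a=2a₀=54 at k=8, so the next step gives (m, d) = (27, 23) again — its k=1 value — and the period has length 8.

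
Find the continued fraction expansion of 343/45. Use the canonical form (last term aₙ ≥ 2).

[7; 1, 1, 1, 1, 1, 5]

343 = 7*45 + 28
45 = 1*28 + 17
28 = 1*17 + 11
17 = 1*11 + 6
11 = 1*6 + 5
6 = 1*5 + 1
5 = 5*1 + 0  (stop)
So 343/45 = [7; 1, 1, 1, 1, 1, 5].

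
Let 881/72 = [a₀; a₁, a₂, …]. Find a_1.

881 = 12·72 + 17   →  a_0 = 12
72 = 4·17 + 4   →  a_1 = 4

4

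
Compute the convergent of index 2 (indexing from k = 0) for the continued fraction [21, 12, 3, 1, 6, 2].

780/37

Using pₖ = aₖpₖ₋₁ + pₖ₋₂, qₖ = aₖqₖ₋₁ + qₖ₋₂ (with p₋₁=1, p₋₂=0, q₋₁=0, q₋₂=1):
  k=0: a=21, p=21, q=1
  k=1: a=12, p=253, q=12
  k=2: a=3, p=780, q=37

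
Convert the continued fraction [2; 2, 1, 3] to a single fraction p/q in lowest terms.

26/11

Using pₖ = aₖpₖ₋₁ + pₖ₋₂ and qₖ = aₖqₖ₋₁ + qₖ₋₂:
  k=0: a=2, p=2, q=1
  k=1: a=2, p=5, q=2
  k=2: a=1, p=7, q=3
  k=3: a=3, p=26, q=11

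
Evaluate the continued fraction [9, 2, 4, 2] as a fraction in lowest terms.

Using pₖ = aₖpₖ₋₁ + pₖ₋₂ and qₖ = aₖqₖ₋₁ + qₖ₋₂:
  k=0: a=9, p=9, q=1
  k=1: a=2, p=19, q=2
  k=2: a=4, p=85, q=9
  k=3: a=2, p=189, q=20

189/20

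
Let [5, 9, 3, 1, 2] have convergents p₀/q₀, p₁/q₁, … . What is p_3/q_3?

Using pₖ = aₖpₖ₋₁ + pₖ₋₂, qₖ = aₖqₖ₋₁ + qₖ₋₂ (with p₋₁=1, p₋₂=0, q₋₁=0, q₋₂=1):
  k=0: a=5, p=5, q=1
  k=1: a=9, p=46, q=9
  k=2: a=3, p=143, q=28
  k=3: a=1, p=189, q=37

189/37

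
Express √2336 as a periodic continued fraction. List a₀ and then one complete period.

[48; 3, 96]

a₀ = ⌊√2336⌋ = 48.
With m₀=0, d₀=1 and mₖ₊₁ = dₖaₖ − mₖ, dₖ₊₁ = (n − mₖ₊₁²)/dₖ, aₖ₊₁ = ⌊(a₀+mₖ₊₁)/dₖ₊₁⌋:
  k=1: m=48, d=32, a=3
  k=2: m=48, d=1, a=96
d=1 and a=2a₀=96 at k=2, so the next step gives (m, d) = (48, 32) again — its k=1 value — and the period has length 2.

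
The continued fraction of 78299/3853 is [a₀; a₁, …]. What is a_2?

9

78299 = 20·3853 + 1239   →  a_0 = 20
3853 = 3·1239 + 136   →  a_1 = 3
1239 = 9·136 + 15   →  a_2 = 9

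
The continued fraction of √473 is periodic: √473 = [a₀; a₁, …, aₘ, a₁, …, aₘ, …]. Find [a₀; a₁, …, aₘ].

a₀ = ⌊√473⌋ = 21.
With m₀=0, d₀=1 and mₖ₊₁ = dₖaₖ − mₖ, dₖ₊₁ = (n − mₖ₊₁²)/dₖ, aₖ₊₁ = ⌊(a₀+mₖ₊₁)/dₖ₊₁⌋:
  k=1: m=21, d=32, a=1
  k=2: m=11, d=11, a=2
  k=3: m=11, d=32, a=1
  k=4: m=21, d=1, a=42
d=1 and a=2a₀=42 at k=4, so the next step gives (m, d) = (21, 32) again — its k=1 value — and the period has length 4.

[21; 1, 2, 1, 42]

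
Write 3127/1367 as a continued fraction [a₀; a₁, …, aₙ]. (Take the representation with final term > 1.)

3127 = 2*1367 + 393
1367 = 3*393 + 188
393 = 2*188 + 17
188 = 11*17 + 1
17 = 17*1 + 0  (stop)
So 3127/1367 = [2; 3, 2, 11, 17].

[2; 3, 2, 11, 17]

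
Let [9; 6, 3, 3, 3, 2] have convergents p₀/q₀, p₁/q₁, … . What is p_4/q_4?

1905/208

Using pₖ = aₖpₖ₋₁ + pₖ₋₂, qₖ = aₖqₖ₋₁ + qₖ₋₂ (with p₋₁=1, p₋₂=0, q₋₁=0, q₋₂=1):
  k=0: a=9, p=9, q=1
  k=1: a=6, p=55, q=6
  k=2: a=3, p=174, q=19
  k=3: a=3, p=577, q=63
  k=4: a=3, p=1905, q=208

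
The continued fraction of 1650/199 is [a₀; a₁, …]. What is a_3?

3

1650 = 8·199 + 58   →  a_0 = 8
199 = 3·58 + 25   →  a_1 = 3
58 = 2·25 + 8   →  a_2 = 2
25 = 3·8 + 1   →  a_3 = 3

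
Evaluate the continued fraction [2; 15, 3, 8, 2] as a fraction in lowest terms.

1677/812

Fold from the inside: start with 2/1.
  8 + 1/2 = 17/2
  3 + 2/17 = 53/17
  15 + 17/53 = 812/53
  2 + 53/812 = 1677/812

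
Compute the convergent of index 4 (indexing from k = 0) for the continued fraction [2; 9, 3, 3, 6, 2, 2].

1235/586

Using pₖ = aₖpₖ₋₁ + pₖ₋₂, qₖ = aₖqₖ₋₁ + qₖ₋₂ (with p₋₁=1, p₋₂=0, q₋₁=0, q₋₂=1):
  k=0: a=2, p=2, q=1
  k=1: a=9, p=19, q=9
  k=2: a=3, p=59, q=28
  k=3: a=3, p=196, q=93
  k=4: a=6, p=1235, q=586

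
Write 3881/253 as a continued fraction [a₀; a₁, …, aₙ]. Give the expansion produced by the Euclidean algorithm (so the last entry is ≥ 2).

[15; 2, 1, 16, 5]

3881 = 15×253 + 86
253 = 2×86 + 81
86 = 1×81 + 5
81 = 16×5 + 1
5 = 5×1 + 0  (stop)
So 3881/253 = [15; 2, 1, 16, 5].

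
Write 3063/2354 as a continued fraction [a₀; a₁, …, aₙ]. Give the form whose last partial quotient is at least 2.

3063 = 1×2354 + 709
2354 = 3×709 + 227
709 = 3×227 + 28
227 = 8×28 + 3
28 = 9×3 + 1
3 = 3×1 + 0  (stop)
So 3063/2354 = [1; 3, 3, 8, 9, 3].

[1; 3, 3, 8, 9, 3]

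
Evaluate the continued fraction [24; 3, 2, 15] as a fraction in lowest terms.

Using pₖ = aₖpₖ₋₁ + pₖ₋₂ and qₖ = aₖqₖ₋₁ + qₖ₋₂:
  k=0: a=24, p=24, q=1
  k=1: a=3, p=73, q=3
  k=2: a=2, p=170, q=7
  k=3: a=15, p=2623, q=108

2623/108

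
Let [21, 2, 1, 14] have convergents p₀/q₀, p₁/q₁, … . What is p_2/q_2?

64/3

Using pₖ = aₖpₖ₋₁ + pₖ₋₂, qₖ = aₖqₖ₋₁ + qₖ₋₂ (with p₋₁=1, p₋₂=0, q₋₁=0, q₋₂=1):
  k=0: a=21, p=21, q=1
  k=1: a=2, p=43, q=2
  k=2: a=1, p=64, q=3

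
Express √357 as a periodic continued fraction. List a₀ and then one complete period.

[18; 1, 8, 2, 8, 1, 36]

a₀ = ⌊√357⌋ = 18.
With m₀=0, d₀=1 and mₖ₊₁ = dₖaₖ − mₖ, dₖ₊₁ = (n − mₖ₊₁²)/dₖ, aₖ₊₁ = ⌊(a₀+mₖ₊₁)/dₖ₊₁⌋:
  k=1: m=18, d=33, a=1
  k=2: m=15, d=4, a=8
  k=3: m=17, d=17, a=2
  k=4: m=17, d=4, a=8
  k=5: m=15, d=33, a=1
  k=6: m=18, d=1, a=36
d=1 and a=2a₀=36 at k=6, so the next step gives (m, d) = (18, 33) again — its k=1 value — and the period has length 6.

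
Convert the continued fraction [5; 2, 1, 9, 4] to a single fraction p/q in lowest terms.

Fold from the inside: start with 4/1.
  9 + 1/4 = 37/4
  1 + 4/37 = 41/37
  2 + 37/41 = 119/41
  5 + 41/119 = 636/119

636/119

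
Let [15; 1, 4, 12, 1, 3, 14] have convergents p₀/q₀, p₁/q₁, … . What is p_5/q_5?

Using pₖ = aₖpₖ₋₁ + pₖ₋₂, qₖ = aₖqₖ₋₁ + qₖ₋₂ (with p₋₁=1, p₋₂=0, q₋₁=0, q₋₂=1):
  k=0: a=15, p=15, q=1
  k=1: a=1, p=16, q=1
  k=2: a=4, p=79, q=5
  k=3: a=12, p=964, q=61
  k=4: a=1, p=1043, q=66
  k=5: a=3, p=4093, q=259

4093/259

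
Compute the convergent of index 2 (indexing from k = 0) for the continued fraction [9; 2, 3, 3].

66/7

Using pₖ = aₖpₖ₋₁ + pₖ₋₂, qₖ = aₖqₖ₋₁ + qₖ₋₂ (with p₋₁=1, p₋₂=0, q₋₁=0, q₋₂=1):
  k=0: a=9, p=9, q=1
  k=1: a=2, p=19, q=2
  k=2: a=3, p=66, q=7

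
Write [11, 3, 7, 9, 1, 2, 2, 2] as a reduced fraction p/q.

Fold from the inside: start with 2/1.
  2 + 1/2 = 5/2
  2 + 2/5 = 12/5
  1 + 5/12 = 17/12
  9 + 12/17 = 165/17
  7 + 17/165 = 1172/165
  3 + 165/1172 = 3681/1172
  11 + 1172/3681 = 41663/3681

41663/3681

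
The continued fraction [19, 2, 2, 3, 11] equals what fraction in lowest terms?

Using pₖ = aₖpₖ₋₁ + pₖ₋₂ and qₖ = aₖqₖ₋₁ + qₖ₋₂:
  k=0: a=19, p=19, q=1
  k=1: a=2, p=39, q=2
  k=2: a=2, p=97, q=5
  k=3: a=3, p=330, q=17
  k=4: a=11, p=3727, q=192

3727/192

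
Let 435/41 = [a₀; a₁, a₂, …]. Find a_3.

435 = 10·41 + 25   →  a_0 = 10
41 = 1·25 + 16   →  a_1 = 1
25 = 1·16 + 9   →  a_2 = 1
16 = 1·9 + 7   →  a_3 = 1

1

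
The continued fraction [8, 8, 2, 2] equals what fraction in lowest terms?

341/42

Using pₖ = aₖpₖ₋₁ + pₖ₋₂ and qₖ = aₖqₖ₋₁ + qₖ₋₂:
  k=0: a=8, p=8, q=1
  k=1: a=8, p=65, q=8
  k=2: a=2, p=138, q=17
  k=3: a=2, p=341, q=42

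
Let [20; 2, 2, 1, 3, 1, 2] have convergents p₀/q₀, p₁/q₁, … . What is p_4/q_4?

Using pₖ = aₖpₖ₋₁ + pₖ₋₂, qₖ = aₖqₖ₋₁ + qₖ₋₂ (with p₋₁=1, p₋₂=0, q₋₁=0, q₋₂=1):
  k=0: a=20, p=20, q=1
  k=1: a=2, p=41, q=2
  k=2: a=2, p=102, q=5
  k=3: a=1, p=143, q=7
  k=4: a=3, p=531, q=26

531/26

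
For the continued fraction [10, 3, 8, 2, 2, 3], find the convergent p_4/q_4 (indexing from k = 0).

1352/131

Using pₖ = aₖpₖ₋₁ + pₖ₋₂, qₖ = aₖqₖ₋₁ + qₖ₋₂ (with p₋₁=1, p₋₂=0, q₋₁=0, q₋₂=1):
  k=0: a=10, p=10, q=1
  k=1: a=3, p=31, q=3
  k=2: a=8, p=258, q=25
  k=3: a=2, p=547, q=53
  k=4: a=2, p=1352, q=131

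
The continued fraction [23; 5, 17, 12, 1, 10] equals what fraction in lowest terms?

284566/12267

Using pₖ = aₖpₖ₋₁ + pₖ₋₂ and qₖ = aₖqₖ₋₁ + qₖ₋₂:
  k=0: a=23, p=23, q=1
  k=1: a=5, p=116, q=5
  k=2: a=17, p=1995, q=86
  k=3: a=12, p=24056, q=1037
  k=4: a=1, p=26051, q=1123
  k=5: a=10, p=284566, q=12267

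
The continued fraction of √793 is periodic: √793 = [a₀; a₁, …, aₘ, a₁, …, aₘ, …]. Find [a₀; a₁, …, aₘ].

a₀ = ⌊√793⌋ = 28.
With m₀=0, d₀=1 and mₖ₊₁ = dₖaₖ − mₖ, dₖ₊₁ = (n − mₖ₊₁²)/dₖ, aₖ₊₁ = ⌊(a₀+mₖ₊₁)/dₖ₊₁⌋:
  k=1: m=28, d=9, a=6
  k=2: m=26, d=13, a=4
  k=3: m=26, d=9, a=6
  k=4: m=28, d=1, a=56
d=1 and a=2a₀=56 at k=4, so the next step gives (m, d) = (28, 9) again — its k=1 value — and the period has length 4.

[28; 6, 4, 6, 56]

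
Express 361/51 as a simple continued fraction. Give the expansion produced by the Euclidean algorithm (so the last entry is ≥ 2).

[7; 12, 1, 3]

361 = 7×51 + 4
51 = 12×4 + 3
4 = 1×3 + 1
3 = 3×1 + 0  (stop)
So 361/51 = [7; 12, 1, 3].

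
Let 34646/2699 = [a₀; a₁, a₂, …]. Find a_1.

34646 = 12·2699 + 2258   →  a_0 = 12
2699 = 1·2258 + 441   →  a_1 = 1

1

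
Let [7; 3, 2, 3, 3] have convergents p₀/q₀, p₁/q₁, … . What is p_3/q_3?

175/24

Using pₖ = aₖpₖ₋₁ + pₖ₋₂, qₖ = aₖqₖ₋₁ + qₖ₋₂ (with p₋₁=1, p₋₂=0, q₋₁=0, q₋₂=1):
  k=0: a=7, p=7, q=1
  k=1: a=3, p=22, q=3
  k=2: a=2, p=51, q=7
  k=3: a=3, p=175, q=24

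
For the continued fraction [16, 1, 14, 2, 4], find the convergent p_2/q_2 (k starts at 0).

Using pₖ = aₖpₖ₋₁ + pₖ₋₂, qₖ = aₖqₖ₋₁ + qₖ₋₂ (with p₋₁=1, p₋₂=0, q₋₁=0, q₋₂=1):
  k=0: a=16, p=16, q=1
  k=1: a=1, p=17, q=1
  k=2: a=14, p=254, q=15

254/15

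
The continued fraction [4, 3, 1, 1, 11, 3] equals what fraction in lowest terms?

Fold from the inside: start with 3/1.
  11 + 1/3 = 34/3
  1 + 3/34 = 37/34
  1 + 34/37 = 71/37
  3 + 37/71 = 250/71
  4 + 71/250 = 1071/250

1071/250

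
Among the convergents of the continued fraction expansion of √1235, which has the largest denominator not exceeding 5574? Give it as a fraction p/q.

121031/3444

√1235 = [35; 7, 70, …] (period length 2).
Convergents:
  p_0/q_0 = 35/1
  p_1/q_1 = 246/7
  p_2/q_2 = 17255/491
  p_3/q_3 = 121031/3444
  p_4/q_4 = 8489425/241571
q_3 = 3444 ≤ 5574 < 241571 = q_4, so the answer is 121031/3444.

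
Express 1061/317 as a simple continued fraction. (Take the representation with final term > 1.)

1061 = 3×317 + 110
317 = 2×110 + 97
110 = 1×97 + 13
97 = 7×13 + 6
13 = 2×6 + 1
6 = 6×1 + 0  (stop)
So 1061/317 = [3; 2, 1, 7, 2, 6].

[3; 2, 1, 7, 2, 6]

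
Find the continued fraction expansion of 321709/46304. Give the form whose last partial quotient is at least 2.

321709 = 6*46304 + 43885
46304 = 1*43885 + 2419
43885 = 18*2419 + 343
2419 = 7*343 + 18
343 = 19*18 + 1
18 = 18*1 + 0  (stop)
So 321709/46304 = [6; 1, 18, 7, 19, 18].

[6; 1, 18, 7, 19, 18]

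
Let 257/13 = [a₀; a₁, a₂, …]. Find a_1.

257 = 19·13 + 10   →  a_0 = 19
13 = 1·10 + 3   →  a_1 = 1

1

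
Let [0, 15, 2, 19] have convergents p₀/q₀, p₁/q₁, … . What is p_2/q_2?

Using pₖ = aₖpₖ₋₁ + pₖ₋₂, qₖ = aₖqₖ₋₁ + qₖ₋₂ (with p₋₁=1, p₋₂=0, q₋₁=0, q₋₂=1):
  k=0: a=0, p=0, q=1
  k=1: a=15, p=1, q=15
  k=2: a=2, p=2, q=31

2/31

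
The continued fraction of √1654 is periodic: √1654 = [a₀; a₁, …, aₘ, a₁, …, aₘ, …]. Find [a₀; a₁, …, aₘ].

[40; 1, 2, 40, 2, 1, 80]

a₀ = ⌊√1654⌋ = 40.
With m₀=0, d₀=1 and mₖ₊₁ = dₖaₖ − mₖ, dₖ₊₁ = (n − mₖ₊₁²)/dₖ, aₖ₊₁ = ⌊(a₀+mₖ₊₁)/dₖ₊₁⌋:
  k=1: m=40, d=54, a=1
  k=2: m=14, d=27, a=2
  k=3: m=40, d=2, a=40
  k=4: m=40, d=27, a=2
  k=5: m=14, d=54, a=1
  k=6: m=40, d=1, a=80
d=1 and a=2a₀=80 at k=6, so the next step gives (m, d) = (40, 54) again — its k=1 value — and the period has length 6.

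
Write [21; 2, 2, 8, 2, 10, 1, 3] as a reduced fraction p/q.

85511/3995

Fold from the inside: start with 3/1.
  1 + 1/3 = 4/3
  10 + 3/4 = 43/4
  2 + 4/43 = 90/43
  8 + 43/90 = 763/90
  2 + 90/763 = 1616/763
  2 + 763/1616 = 3995/1616
  21 + 1616/3995 = 85511/3995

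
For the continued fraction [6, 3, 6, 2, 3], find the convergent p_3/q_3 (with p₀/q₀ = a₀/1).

Using pₖ = aₖpₖ₋₁ + pₖ₋₂, qₖ = aₖqₖ₋₁ + qₖ₋₂ (with p₋₁=1, p₋₂=0, q₋₁=0, q₋₂=1):
  k=0: a=6, p=6, q=1
  k=1: a=3, p=19, q=3
  k=2: a=6, p=120, q=19
  k=3: a=2, p=259, q=41

259/41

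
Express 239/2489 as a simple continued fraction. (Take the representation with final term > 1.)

[0; 10, 2, 2, 2, 2, 2, 3]

239 = 0·2489 + 239
2489 = 10·239 + 99
239 = 2·99 + 41
99 = 2·41 + 17
41 = 2·17 + 7
17 = 2·7 + 3
7 = 2·3 + 1
3 = 3·1 + 0  (stop)
So 239/2489 = [0; 10, 2, 2, 2, 2, 2, 3].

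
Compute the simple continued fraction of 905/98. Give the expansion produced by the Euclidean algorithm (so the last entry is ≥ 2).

905 = 9*98 + 23
98 = 4*23 + 6
23 = 3*6 + 5
6 = 1*5 + 1
5 = 5*1 + 0  (stop)
So 905/98 = [9; 4, 3, 1, 5].

[9; 4, 3, 1, 5]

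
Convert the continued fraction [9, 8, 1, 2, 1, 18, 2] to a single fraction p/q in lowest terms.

Fold from the inside: start with 2/1.
  18 + 1/2 = 37/2
  1 + 2/37 = 39/37
  2 + 37/39 = 115/39
  1 + 39/115 = 154/115
  8 + 115/154 = 1347/154
  9 + 154/1347 = 12277/1347

12277/1347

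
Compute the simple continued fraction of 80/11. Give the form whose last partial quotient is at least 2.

80 = 7*11 + 3
11 = 3*3 + 2
3 = 1*2 + 1
2 = 2*1 + 0  (stop)
So 80/11 = [7; 3, 1, 2].

[7; 3, 1, 2]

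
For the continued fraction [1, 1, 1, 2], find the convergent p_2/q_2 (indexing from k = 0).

Using pₖ = aₖpₖ₋₁ + pₖ₋₂, qₖ = aₖqₖ₋₁ + qₖ₋₂ (with p₋₁=1, p₋₂=0, q₋₁=0, q₋₂=1):
  k=0: a=1, p=1, q=1
  k=1: a=1, p=2, q=1
  k=2: a=1, p=3, q=2

3/2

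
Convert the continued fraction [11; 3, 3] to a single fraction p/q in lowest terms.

113/10

Fold from the inside: start with 3/1.
  3 + 1/3 = 10/3
  11 + 3/10 = 113/10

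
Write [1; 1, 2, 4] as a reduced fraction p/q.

22/13

Using pₖ = aₖpₖ₋₁ + pₖ₋₂ and qₖ = aₖqₖ₋₁ + qₖ₋₂:
  k=0: a=1, p=1, q=1
  k=1: a=1, p=2, q=1
  k=2: a=2, p=5, q=3
  k=3: a=4, p=22, q=13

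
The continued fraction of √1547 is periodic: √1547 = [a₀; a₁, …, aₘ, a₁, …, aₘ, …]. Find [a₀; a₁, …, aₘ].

a₀ = ⌊√1547⌋ = 39.
With m₀=0, d₀=1 and mₖ₊₁ = dₖaₖ − mₖ, dₖ₊₁ = (n − mₖ₊₁²)/dₖ, aₖ₊₁ = ⌊(a₀+mₖ₊₁)/dₖ₊₁⌋:
  k=1: m=39, d=26, a=3
  k=2: m=39, d=1, a=78
d=1 and a=2a₀=78 at k=2, so the next step gives (m, d) = (39, 26) again — its k=1 value — and the period has length 2.

[39; 3, 78]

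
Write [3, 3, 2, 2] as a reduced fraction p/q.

56/17

Fold from the inside: start with 2/1.
  2 + 1/2 = 5/2
  3 + 2/5 = 17/5
  3 + 5/17 = 56/17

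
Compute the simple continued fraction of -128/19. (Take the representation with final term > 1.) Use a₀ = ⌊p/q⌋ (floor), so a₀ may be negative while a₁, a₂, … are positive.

[-7; 3, 1, 4]

-128 = -7×19 + 5
19 = 3×5 + 4
5 = 1×4 + 1
4 = 4×1 + 0  (stop)
So -128/19 = [-7; 3, 1, 4].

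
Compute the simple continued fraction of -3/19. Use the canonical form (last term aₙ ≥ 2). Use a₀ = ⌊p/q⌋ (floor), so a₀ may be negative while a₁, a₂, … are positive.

[-1; 1, 5, 3]

-3 = -1*19 + 16
19 = 1*16 + 3
16 = 5*3 + 1
3 = 3*1 + 0  (stop)
So -3/19 = [-1; 1, 5, 3].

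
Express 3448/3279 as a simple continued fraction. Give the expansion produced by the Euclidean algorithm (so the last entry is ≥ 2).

[1; 19, 2, 2, 16, 2]

3448 = 1×3279 + 169
3279 = 19×169 + 68
169 = 2×68 + 33
68 = 2×33 + 2
33 = 16×2 + 1
2 = 2×1 + 0  (stop)
So 3448/3279 = [1; 19, 2, 2, 16, 2].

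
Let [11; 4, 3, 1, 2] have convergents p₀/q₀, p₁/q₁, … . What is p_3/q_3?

Using pₖ = aₖpₖ₋₁ + pₖ₋₂, qₖ = aₖqₖ₋₁ + qₖ₋₂ (with p₋₁=1, p₋₂=0, q₋₁=0, q₋₂=1):
  k=0: a=11, p=11, q=1
  k=1: a=4, p=45, q=4
  k=2: a=3, p=146, q=13
  k=3: a=1, p=191, q=17

191/17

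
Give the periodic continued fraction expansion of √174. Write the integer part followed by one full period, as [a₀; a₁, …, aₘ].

a₀ = ⌊√174⌋ = 13.
With m₀=0, d₀=1 and mₖ₊₁ = dₖaₖ − mₖ, dₖ₊₁ = (n − mₖ₊₁²)/dₖ, aₖ₊₁ = ⌊(a₀+mₖ₊₁)/dₖ₊₁⌋:
  k=1: m=13, d=5, a=5
  k=2: m=12, d=6, a=4
  k=3: m=12, d=5, a=5
  k=4: m=13, d=1, a=26
d=1 and a=2a₀=26 at k=4, so the next step gives (m, d) = (13, 5) again — its k=1 value — and the period has length 4.

[13; 5, 4, 5, 26]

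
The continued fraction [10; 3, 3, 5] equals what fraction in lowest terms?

546/53

Using pₖ = aₖpₖ₋₁ + pₖ₋₂ and qₖ = aₖqₖ₋₁ + qₖ₋₂:
  k=0: a=10, p=10, q=1
  k=1: a=3, p=31, q=3
  k=2: a=3, p=103, q=10
  k=3: a=5, p=546, q=53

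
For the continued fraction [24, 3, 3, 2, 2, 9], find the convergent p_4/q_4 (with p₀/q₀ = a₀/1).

1361/56

Using pₖ = aₖpₖ₋₁ + pₖ₋₂, qₖ = aₖqₖ₋₁ + qₖ₋₂ (with p₋₁=1, p₋₂=0, q₋₁=0, q₋₂=1):
  k=0: a=24, p=24, q=1
  k=1: a=3, p=73, q=3
  k=2: a=3, p=243, q=10
  k=3: a=2, p=559, q=23
  k=4: a=2, p=1361, q=56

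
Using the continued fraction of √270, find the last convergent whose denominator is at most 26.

115/7

√270 = [16; 2, 3, 6, 3, 2, 32, …] (period length 6).
Convergents:
  p_0/q_0 = 16/1
  p_1/q_1 = 33/2
  p_2/q_2 = 115/7
  p_3/q_3 = 723/44
q_2 = 7 ≤ 26 < 44 = q_3, so the answer is 115/7.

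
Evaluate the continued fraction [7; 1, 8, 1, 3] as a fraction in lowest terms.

Fold from the inside: start with 3/1.
  1 + 1/3 = 4/3
  8 + 3/4 = 35/4
  1 + 4/35 = 39/35
  7 + 35/39 = 308/39

308/39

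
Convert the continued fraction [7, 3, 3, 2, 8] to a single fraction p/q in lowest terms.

1417/194

Fold from the inside: start with 8/1.
  2 + 1/8 = 17/8
  3 + 8/17 = 59/17
  3 + 17/59 = 194/59
  7 + 59/194 = 1417/194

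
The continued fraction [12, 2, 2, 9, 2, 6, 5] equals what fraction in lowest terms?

Fold from the inside: start with 5/1.
  6 + 1/5 = 31/5
  2 + 5/31 = 67/31
  9 + 31/67 = 634/67
  2 + 67/634 = 1335/634
  2 + 634/1335 = 3304/1335
  12 + 1335/3304 = 40983/3304

40983/3304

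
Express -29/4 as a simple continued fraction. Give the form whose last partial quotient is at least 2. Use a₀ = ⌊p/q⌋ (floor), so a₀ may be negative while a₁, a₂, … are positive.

[-8; 1, 3]

-29 = -8·4 + 3
4 = 1·3 + 1
3 = 3·1 + 0  (stop)
So -29/4 = [-8; 1, 3].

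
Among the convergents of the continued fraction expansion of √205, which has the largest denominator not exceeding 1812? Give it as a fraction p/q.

√205 = [14; 3, 6, 1, 4, 1, 6, 3, 28, …] (period length 8).
Convergents:
  p_0/q_0 = 14/1
  p_1/q_1 = 43/3
  p_2/q_2 = 272/19
  p_3/q_3 = 315/22
  p_4/q_4 = 1532/107
  p_5/q_5 = 1847/129
  p_6/q_6 = 12614/881
  p_7/q_7 = 39689/2772
q_6 = 881 ≤ 1812 < 2772 = q_7, so the answer is 12614/881.

12614/881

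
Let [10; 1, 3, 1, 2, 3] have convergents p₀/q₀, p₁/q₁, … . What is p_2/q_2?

Using pₖ = aₖpₖ₋₁ + pₖ₋₂, qₖ = aₖqₖ₋₁ + qₖ₋₂ (with p₋₁=1, p₋₂=0, q₋₁=0, q₋₂=1):
  k=0: a=10, p=10, q=1
  k=1: a=1, p=11, q=1
  k=2: a=3, p=43, q=4

43/4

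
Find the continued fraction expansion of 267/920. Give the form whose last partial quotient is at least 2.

[0; 3, 2, 4, 9, 1, 2]

267 = 0·920 + 267
920 = 3·267 + 119
267 = 2·119 + 29
119 = 4·29 + 3
29 = 9·3 + 2
3 = 1·2 + 1
2 = 2·1 + 0  (stop)
So 267/920 = [0; 3, 2, 4, 9, 1, 2].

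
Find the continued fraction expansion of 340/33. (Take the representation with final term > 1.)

[10; 3, 3, 3]

340 = 10×33 + 10
33 = 3×10 + 3
10 = 3×3 + 1
3 = 3×1 + 0  (stop)
So 340/33 = [10; 3, 3, 3].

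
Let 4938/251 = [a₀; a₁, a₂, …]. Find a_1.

4938 = 19·251 + 169   →  a_0 = 19
251 = 1·169 + 82   →  a_1 = 1

1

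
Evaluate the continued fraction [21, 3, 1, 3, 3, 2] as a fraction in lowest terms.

2403/113

Fold from the inside: start with 2/1.
  3 + 1/2 = 7/2
  3 + 2/7 = 23/7
  1 + 7/23 = 30/23
  3 + 23/30 = 113/30
  21 + 30/113 = 2403/113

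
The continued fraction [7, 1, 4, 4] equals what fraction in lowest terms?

Fold from the inside: start with 4/1.
  4 + 1/4 = 17/4
  1 + 4/17 = 21/17
  7 + 17/21 = 164/21

164/21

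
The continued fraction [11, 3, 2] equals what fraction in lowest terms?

79/7

Fold from the inside: start with 2/1.
  3 + 1/2 = 7/2
  11 + 2/7 = 79/7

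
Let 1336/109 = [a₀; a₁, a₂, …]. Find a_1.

1336 = 12·109 + 28   →  a_0 = 12
109 = 3·28 + 25   →  a_1 = 3

3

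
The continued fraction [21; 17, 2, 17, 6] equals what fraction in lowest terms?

78059/3707

Fold from the inside: start with 6/1.
  17 + 1/6 = 103/6
  2 + 6/103 = 212/103
  17 + 103/212 = 3707/212
  21 + 212/3707 = 78059/3707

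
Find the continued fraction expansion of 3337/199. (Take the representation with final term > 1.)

3337 = 16*199 + 153
199 = 1*153 + 46
153 = 3*46 + 15
46 = 3*15 + 1
15 = 15*1 + 0  (stop)
So 3337/199 = [16; 1, 3, 3, 15].

[16; 1, 3, 3, 15]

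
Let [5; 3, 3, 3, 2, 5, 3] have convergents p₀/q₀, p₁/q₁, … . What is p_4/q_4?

Using pₖ = aₖpₖ₋₁ + pₖ₋₂, qₖ = aₖqₖ₋₁ + qₖ₋₂ (with p₋₁=1, p₋₂=0, q₋₁=0, q₋₂=1):
  k=0: a=5, p=5, q=1
  k=1: a=3, p=16, q=3
  k=2: a=3, p=53, q=10
  k=3: a=3, p=175, q=33
  k=4: a=2, p=403, q=76

403/76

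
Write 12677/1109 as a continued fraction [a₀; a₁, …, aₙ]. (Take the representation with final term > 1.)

12677 = 11*1109 + 478
1109 = 2*478 + 153
478 = 3*153 + 19
153 = 8*19 + 1
19 = 19*1 + 0  (stop)
So 12677/1109 = [11; 2, 3, 8, 19].

[11; 2, 3, 8, 19]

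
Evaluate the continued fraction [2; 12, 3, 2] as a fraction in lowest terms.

Using pₖ = aₖpₖ₋₁ + pₖ₋₂ and qₖ = aₖqₖ₋₁ + qₖ₋₂:
  k=0: a=2, p=2, q=1
  k=1: a=12, p=25, q=12
  k=2: a=3, p=77, q=37
  k=3: a=2, p=179, q=86

179/86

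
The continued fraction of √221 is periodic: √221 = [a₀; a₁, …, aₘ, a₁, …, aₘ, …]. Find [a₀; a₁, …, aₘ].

a₀ = ⌊√221⌋ = 14.
With m₀=0, d₀=1 and mₖ₊₁ = dₖaₖ − mₖ, dₖ₊₁ = (n − mₖ₊₁²)/dₖ, aₖ₊₁ = ⌊(a₀+mₖ₊₁)/dₖ₊₁⌋:
  k=1: m=14, d=25, a=1
  k=2: m=11, d=4, a=6
  k=3: m=13, d=13, a=2
  k=4: m=13, d=4, a=6
  k=5: m=11, d=25, a=1
  k=6: m=14, d=1, a=28
d=1 and a=2a₀=28 at k=6, so the next step gives (m, d) = (14, 25) again — its k=1 value — and the period has length 6.

[14; 1, 6, 2, 6, 1, 28]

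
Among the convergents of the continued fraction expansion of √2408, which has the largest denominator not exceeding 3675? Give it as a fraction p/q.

√2408 = [49; 14, 98, …] (period length 2).
Convergents:
  p_0/q_0 = 49/1
  p_1/q_1 = 687/14
  p_2/q_2 = 67375/1373
  p_3/q_3 = 943937/19236
q_2 = 1373 ≤ 3675 < 19236 = q_3, so the answer is 67375/1373.

67375/1373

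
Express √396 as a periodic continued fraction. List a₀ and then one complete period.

[19; 1, 8, 1, 38]

a₀ = ⌊√396⌋ = 19.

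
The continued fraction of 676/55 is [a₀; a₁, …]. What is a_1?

3

676 = 12·55 + 16   →  a_0 = 12
55 = 3·16 + 7   →  a_1 = 3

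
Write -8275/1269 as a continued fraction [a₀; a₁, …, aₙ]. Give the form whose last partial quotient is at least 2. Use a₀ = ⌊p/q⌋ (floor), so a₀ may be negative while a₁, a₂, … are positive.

-8275 = -7·1269 + 608
1269 = 2·608 + 53
608 = 11·53 + 25
53 = 2·25 + 3
25 = 8·3 + 1
3 = 3·1 + 0  (stop)
So -8275/1269 = [-7; 2, 11, 2, 8, 3].

[-7; 2, 11, 2, 8, 3]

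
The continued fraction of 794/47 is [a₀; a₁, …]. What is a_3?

2

794 = 16·47 + 42   →  a_0 = 16
47 = 1·42 + 5   →  a_1 = 1
42 = 8·5 + 2   →  a_2 = 8
5 = 2·2 + 1   →  a_3 = 2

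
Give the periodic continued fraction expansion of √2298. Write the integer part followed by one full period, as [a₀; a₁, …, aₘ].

a₀ = ⌊√2298⌋ = 47.
With m₀=0, d₀=1 and mₖ₊₁ = dₖaₖ − mₖ, dₖ₊₁ = (n − mₖ₊₁²)/dₖ, aₖ₊₁ = ⌊(a₀+mₖ₊₁)/dₖ₊₁⌋:
  k=1: m=47, d=89, a=1
  k=2: m=42, d=6, a=14
  k=3: m=42, d=89, a=1
  k=4: m=47, d=1, a=94
d=1 and a=2a₀=94 at k=4, so the next step gives (m, d) = (47, 89) again — its k=1 value — and the period has length 4.

[47; 1, 14, 1, 94]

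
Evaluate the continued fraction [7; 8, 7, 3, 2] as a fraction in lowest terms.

2956/415

Using pₖ = aₖpₖ₋₁ + pₖ₋₂ and qₖ = aₖqₖ₋₁ + qₖ₋₂:
  k=0: a=7, p=7, q=1
  k=1: a=8, p=57, q=8
  k=2: a=7, p=406, q=57
  k=3: a=3, p=1275, q=179
  k=4: a=2, p=2956, q=415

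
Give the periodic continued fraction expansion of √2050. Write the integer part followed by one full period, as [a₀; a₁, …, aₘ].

a₀ = ⌊√2050⌋ = 45.
With m₀=0, d₀=1 and mₖ₊₁ = dₖaₖ − mₖ, dₖ₊₁ = (n − mₖ₊₁²)/dₖ, aₖ₊₁ = ⌊(a₀+mₖ₊₁)/dₖ₊₁⌋:
  k=1: m=45, d=25, a=3
  k=2: m=30, d=46, a=1
  k=3: m=16, d=39, a=1
  k=4: m=23, d=39, a=1
  k=5: m=16, d=46, a=1
  k=6: m=30, d=25, a=3
  k=7: m=45, d=1, a=90
d=1 and a=2a₀=90 at k=7, so the next step gives (m, d) = (45, 25) again — its k=1 value — and the period has length 7.

[45; 3, 1, 1, 1, 1, 3, 90]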